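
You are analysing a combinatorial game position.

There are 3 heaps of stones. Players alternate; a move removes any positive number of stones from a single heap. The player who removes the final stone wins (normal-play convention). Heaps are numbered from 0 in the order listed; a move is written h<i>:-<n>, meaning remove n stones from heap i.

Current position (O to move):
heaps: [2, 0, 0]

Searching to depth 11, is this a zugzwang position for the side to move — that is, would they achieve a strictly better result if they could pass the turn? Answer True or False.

[(2,0,0)] O move#1: h0:-1:-1/(1,0,0), h0:-2:+1/(0,0,0)*
[(0,0,0)] end (terminal -1, X#2); searched (2,0,0) to 11
suppose O passes — search the same position with X to move:
pass> [(2,0,0)] X move#1: h0:-1:-1/(1,0,0), h0:-2:+1/(0,0,0)*
pass> [(0,0,0)] end (terminal -1, O#2); searched (2,0,0) to 11
for O: play +1, pass -1

zugzwang((2,0,0), O) = False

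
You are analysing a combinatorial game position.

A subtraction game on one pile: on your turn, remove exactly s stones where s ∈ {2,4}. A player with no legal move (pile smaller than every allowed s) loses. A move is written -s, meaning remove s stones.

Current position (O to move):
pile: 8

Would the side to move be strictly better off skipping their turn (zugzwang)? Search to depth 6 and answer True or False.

zugzwang(8, O) = False

ply 1, O at 8 | -2=+1→6*; -4=-1→4
ply 2, X at 6 | -2=-1→4*; -4=-1→2
ply 3, O at 4 | -2=-1→2; -4=+1→0*
ply 4: 0 is terminal -1 (X); from 8 depth 6
suppose O passes — search the same position with X to move:
pass> ply 1, X at 8 | -2=+1→6*; -4=-1→4
pass> ply 2, O at 6 | -2=-1→4*; -4=-1→2
pass> ply 3, X at 4 | -2=-1→2; -4=+1→0*
pass> ply 4: 0 is terminal -1 (O); from 8 depth 6
for O: play +1, pass -1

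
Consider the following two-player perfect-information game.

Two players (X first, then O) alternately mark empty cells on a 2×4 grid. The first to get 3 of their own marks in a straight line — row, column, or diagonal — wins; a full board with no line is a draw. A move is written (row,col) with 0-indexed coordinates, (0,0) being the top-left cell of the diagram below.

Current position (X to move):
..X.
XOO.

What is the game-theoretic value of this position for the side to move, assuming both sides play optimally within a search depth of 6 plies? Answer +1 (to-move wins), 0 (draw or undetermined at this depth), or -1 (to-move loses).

value(..X./XOO., X) = 0

p1 X@[..X./XOO.]: (0,0)[X.X./XOO.]-1 (0,1)[.XX./XOO.]-1 (0,3)[..XX/XOO.]-1 (1,3)[..X./XOOX]+0*
p2 O@[..X./XOOX]: (0,0)[O.X./XOOX]+0* (0,1)[.OX./XOOX]+0 (0,3)[..XO/XOOX]+0
p3 X@[O.X./XOOX]: (0,1)[OXX./XOOX]+0* (0,3)[O.XX/XOOX]+0
p4 O@[OXX./XOOX]: (0,3)[OXXO/XOOX]+0*
p5 X@[OXXO/XOOX] terminal +0; root [..X./XOO.] d6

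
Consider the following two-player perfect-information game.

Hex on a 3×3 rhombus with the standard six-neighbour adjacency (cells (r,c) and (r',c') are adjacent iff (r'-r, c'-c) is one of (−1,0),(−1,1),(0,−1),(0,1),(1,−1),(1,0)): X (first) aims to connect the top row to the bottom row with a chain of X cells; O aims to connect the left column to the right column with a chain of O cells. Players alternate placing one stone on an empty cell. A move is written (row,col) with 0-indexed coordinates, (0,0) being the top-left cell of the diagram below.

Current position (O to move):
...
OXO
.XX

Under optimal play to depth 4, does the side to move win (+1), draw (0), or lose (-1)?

value(.../OXO/.XX, O) = -1

p1 O@[.../OXO/.XX]: (0,0)[O../OXO/.XX]-1* (0,1)[.O./OXO/.XX]-1 (0,2)[..O/OXO/.XX]-1 (2,0)[.../OXO/OXX]-1
p2 X@[O../OXO/.XX]: (0,1)[OX./OXO/.XX]+1* (0,2)[O.X/OXO/.XX]+1 (2,0)[O../OXO/XXX]+1
p3 O@[OX./OXO/.XX] terminal -1; root [.../OXO/.XX] d4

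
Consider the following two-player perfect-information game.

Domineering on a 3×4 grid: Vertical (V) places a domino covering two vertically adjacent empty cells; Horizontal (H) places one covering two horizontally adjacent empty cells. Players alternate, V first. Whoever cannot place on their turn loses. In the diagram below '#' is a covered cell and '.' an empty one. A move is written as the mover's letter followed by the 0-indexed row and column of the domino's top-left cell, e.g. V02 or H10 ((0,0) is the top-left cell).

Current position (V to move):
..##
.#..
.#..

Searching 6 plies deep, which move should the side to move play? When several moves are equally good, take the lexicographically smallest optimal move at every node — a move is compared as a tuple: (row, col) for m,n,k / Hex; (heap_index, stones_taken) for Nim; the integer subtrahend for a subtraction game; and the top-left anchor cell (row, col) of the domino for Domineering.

[..##/.#../.#..] V move#1: V00:-1/#.##/##../.#.., V10:-1/..##/##../##.., V12:+1/..##/.##./.##.*, V13:+1/..##/.#.#/.#.#
[..##/.##./.##.] H move#2: H00:-1/####/.##./.##.*
[####/.##./.##.] V move#3: V10:+1/####/###./###.*, V13:+1/####/.###/.###
[####/###./###.] end (terminal -1, H#4); searched ..##/.#../.#.. to 6

V's best at [..##/.#../.#..]: V12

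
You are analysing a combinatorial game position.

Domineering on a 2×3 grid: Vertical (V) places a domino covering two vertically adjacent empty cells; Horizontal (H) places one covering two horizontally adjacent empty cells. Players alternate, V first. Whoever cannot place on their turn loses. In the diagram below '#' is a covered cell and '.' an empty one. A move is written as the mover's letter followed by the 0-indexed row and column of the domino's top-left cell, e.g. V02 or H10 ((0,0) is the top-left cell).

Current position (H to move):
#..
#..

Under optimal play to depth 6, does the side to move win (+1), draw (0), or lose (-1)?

value(#../#.., H) = +1

p1 H@[#../#..]: H01[###/#..]+1* H11[#../###]+1
p2 V@[###/#..] terminal -1; root [#../#..] d6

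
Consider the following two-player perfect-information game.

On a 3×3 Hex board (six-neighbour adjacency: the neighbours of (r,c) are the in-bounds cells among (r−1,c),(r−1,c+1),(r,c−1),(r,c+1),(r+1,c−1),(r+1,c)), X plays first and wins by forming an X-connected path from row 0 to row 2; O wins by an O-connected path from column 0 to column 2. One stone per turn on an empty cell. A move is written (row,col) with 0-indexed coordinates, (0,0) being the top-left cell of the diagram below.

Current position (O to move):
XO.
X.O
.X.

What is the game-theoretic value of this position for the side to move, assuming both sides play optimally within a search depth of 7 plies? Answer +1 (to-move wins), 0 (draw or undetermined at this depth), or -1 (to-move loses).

value(XO./X.O/.X., O) = -1

ply 1, O at XO./X.O/.X. | (0,2)=-1→XOO/X.O/.X.*; (1,1)=-1→XO./XOO/.X.; (2,0)=-1→XO./X.O/OX.; (2,2)=-1→XO./X.O/.XO
ply 2, X at XOO/X.O/.X. | (1,1)=+1→XOO/XXO/.X.*; (2,0)=+1→XOO/X.O/XX.; (2,2)=+1→XOO/X.O/.XX
ply 3: XOO/XXO/.X. is terminal -1 (O); from XO./X.O/.X. depth 7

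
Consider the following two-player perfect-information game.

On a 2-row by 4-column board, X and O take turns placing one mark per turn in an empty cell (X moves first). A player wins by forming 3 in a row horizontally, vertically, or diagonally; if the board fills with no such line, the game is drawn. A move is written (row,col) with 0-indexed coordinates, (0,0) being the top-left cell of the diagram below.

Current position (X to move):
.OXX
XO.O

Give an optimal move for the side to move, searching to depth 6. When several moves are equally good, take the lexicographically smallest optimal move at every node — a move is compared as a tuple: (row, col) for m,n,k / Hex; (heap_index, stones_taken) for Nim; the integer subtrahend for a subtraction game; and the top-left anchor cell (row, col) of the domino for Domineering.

[.OXX/XO.O] X move#1: (0,0):-1/XOXX/XO.O, (1,2):+0/.OXX/XOXO*
[.OXX/XOXO] O move#2: (0,0):+0/OOXX/XOXO*
[OOXX/XOXO] end (terminal +0, X#3); searched .OXX/XO.O to 6

X's best at [.OXX/XO.O]: (1,2)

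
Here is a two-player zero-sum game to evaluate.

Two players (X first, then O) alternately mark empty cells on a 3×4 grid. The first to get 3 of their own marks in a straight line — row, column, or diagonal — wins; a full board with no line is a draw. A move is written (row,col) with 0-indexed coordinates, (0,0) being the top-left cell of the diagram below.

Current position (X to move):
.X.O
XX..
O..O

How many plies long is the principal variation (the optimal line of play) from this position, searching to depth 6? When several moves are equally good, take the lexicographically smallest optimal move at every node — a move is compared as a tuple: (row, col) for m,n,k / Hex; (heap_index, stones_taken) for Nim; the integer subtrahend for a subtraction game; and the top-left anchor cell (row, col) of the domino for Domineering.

PV length from [.X.O/XX../O..O]: 1 ply

p1 X@[.X.O/XX../O..O]: (0,0)[XX.O/XX../O..O]-1 (0,2)[.XXO/XX../O..O]-1 (1,2)[.X.O/XXX./O..O]+1* (1,3)[.X.O/XX.X/O..O]+1 (2,1)[.X.O/XX../OX.O]+1 (2,2)[.X.O/XX../O.XO]-1
p2 O@[.X.O/XXX./O..O] terminal -1; root [.X.O/XX../O..O] d6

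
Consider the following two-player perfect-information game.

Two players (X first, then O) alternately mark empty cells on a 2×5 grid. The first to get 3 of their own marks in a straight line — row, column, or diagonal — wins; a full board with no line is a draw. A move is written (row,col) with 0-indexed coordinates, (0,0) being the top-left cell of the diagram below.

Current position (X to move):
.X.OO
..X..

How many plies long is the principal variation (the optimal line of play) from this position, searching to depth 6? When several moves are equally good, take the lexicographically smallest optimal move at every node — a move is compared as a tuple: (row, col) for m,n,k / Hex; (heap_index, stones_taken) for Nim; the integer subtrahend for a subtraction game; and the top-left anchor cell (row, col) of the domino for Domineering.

PV length from [.X.OO/..X..]: 5 plies

ply 1, X at .X.OO/..X.. | (0,0)=-1→XX.OO/..X..; (0,2)=+1→.XXOO/..X..*; (1,0)=-1→.X.OO/X.X..; (1,1)=-1→.X.OO/.XX..; (1,3)=-1→.X.OO/..XX.; (1,4)=-1→.X.OO/..X.X
ply 2, O at .XXOO/..X.. | (0,0)=-1→OXXOO/..X..*; (1,0)=-1→.XXOO/O.X..; (1,1)=-1→.XXOO/.OX..; (1,3)=-1→.XXOO/..XO.; (1,4)=-1→.XXOO/..X.O
ply 3, X at OXXOO/..X.. | (1,0)=+0→OXXOO/X.X..; (1,1)=+1→OXXOO/.XX..*; (1,3)=+1→OXXOO/..XX.; (1,4)=+0→OXXOO/..X.X
ply 4, O at OXXOO/.XX.. | (1,0)=-1→OXXOO/OXX..*; (1,3)=-1→OXXOO/.XXO.; (1,4)=-1→OXXOO/.XX.O
ply 5, X at OXXOO/OXX.. | (1,3)=+1→OXXOO/OXXX.*; (1,4)=+0→OXXOO/OXX.X
ply 6: OXXOO/OXXX. is terminal -1 (O); from .X.OO/..X.. depth 6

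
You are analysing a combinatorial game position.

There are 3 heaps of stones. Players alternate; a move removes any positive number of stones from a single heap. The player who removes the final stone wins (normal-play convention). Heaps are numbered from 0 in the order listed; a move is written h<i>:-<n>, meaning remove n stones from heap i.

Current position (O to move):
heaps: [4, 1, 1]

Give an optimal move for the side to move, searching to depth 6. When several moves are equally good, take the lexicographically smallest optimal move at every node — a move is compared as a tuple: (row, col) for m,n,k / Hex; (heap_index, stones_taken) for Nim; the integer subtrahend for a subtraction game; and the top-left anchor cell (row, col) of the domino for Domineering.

p1 O@[(4,1,1)]: h0:-1[(3,1,1)]-1 h0:-2[(2,1,1)]-1 h0:-3[(1,1,1)]-1 h0:-4[(0,1,1)]+1* h1:-1[(4,0,1)]-1 h2:-1[(4,1,0)]-1
p2 X@[(0,1,1)]: h1:-1[(0,0,1)]-1* h2:-1[(0,1,0)]-1
p3 O@[(0,0,1)]: h2:-1[(0,0,0)]+1*
p4 X@[(0,0,0)] terminal -1; root [(4,1,1)] d6

O's best at [(4,1,1)]: h0:-4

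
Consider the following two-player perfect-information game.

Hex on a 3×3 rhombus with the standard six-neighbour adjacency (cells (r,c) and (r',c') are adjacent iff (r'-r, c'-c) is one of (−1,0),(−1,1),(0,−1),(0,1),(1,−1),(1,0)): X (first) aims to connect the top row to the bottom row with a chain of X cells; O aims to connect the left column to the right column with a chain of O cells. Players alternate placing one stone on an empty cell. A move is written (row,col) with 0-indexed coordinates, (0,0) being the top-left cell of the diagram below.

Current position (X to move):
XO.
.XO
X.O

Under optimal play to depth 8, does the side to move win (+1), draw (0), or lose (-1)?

[XO./.XO/X.O] X move#1: (0,2):+1/XOX/.XO/X.O*, (1,0):+1/XO./XXO/X.O, (2,1):+1/XO./.XO/XXO
[XOX/.XO/X.O] end (terminal -1, O#2); searched XO./.XO/X.O to 8

value(XO./.XO/X.O, X) = +1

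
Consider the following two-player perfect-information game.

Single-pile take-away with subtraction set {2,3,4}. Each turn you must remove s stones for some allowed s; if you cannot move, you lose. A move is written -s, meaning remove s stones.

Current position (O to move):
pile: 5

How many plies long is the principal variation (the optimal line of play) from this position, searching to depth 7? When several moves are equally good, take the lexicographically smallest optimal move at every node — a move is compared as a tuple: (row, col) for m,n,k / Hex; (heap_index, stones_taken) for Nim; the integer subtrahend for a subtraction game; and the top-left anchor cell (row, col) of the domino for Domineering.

PV length from [5]: 1 ply

p1 O@[5]: -2[3]-1 -3[2]-1 -4[1]+1*
p2 X@[1] terminal -1; root [5] d7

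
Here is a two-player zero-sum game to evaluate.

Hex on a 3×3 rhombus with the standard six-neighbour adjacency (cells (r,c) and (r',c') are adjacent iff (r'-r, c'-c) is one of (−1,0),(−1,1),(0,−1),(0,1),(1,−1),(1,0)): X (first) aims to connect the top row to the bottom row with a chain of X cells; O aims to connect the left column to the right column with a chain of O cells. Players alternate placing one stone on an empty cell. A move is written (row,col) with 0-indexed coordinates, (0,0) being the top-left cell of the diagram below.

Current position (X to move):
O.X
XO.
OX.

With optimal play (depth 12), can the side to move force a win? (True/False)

[O.X/XO./OX.] X move#1: (0,1):-1/OXX/XO./OX., (1,2):+1/O.X/XOX/OX.*, (2,2):-1/O.X/XO./OXX
[O.X/XOX/OX.] end (terminal -1, O#2); searched O.X/XO./OX. to 12

X winning at [O.X/XO./OX.]: True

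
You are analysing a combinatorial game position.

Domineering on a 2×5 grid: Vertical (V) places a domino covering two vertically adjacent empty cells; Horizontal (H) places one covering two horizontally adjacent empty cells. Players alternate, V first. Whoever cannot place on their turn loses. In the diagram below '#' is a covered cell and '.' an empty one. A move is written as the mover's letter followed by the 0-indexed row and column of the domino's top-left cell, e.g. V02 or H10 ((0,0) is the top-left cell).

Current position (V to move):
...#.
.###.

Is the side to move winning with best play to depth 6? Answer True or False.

V winning at [...#./.###.]: True

ply 1, V at ...#./.###. | V00=+1→#..#./####.*; V04=-1→...##/.####
ply 2, H at #..#./####. | H01=-1→####./####.*
ply 3, V at ####./####. | V04=+1→#####/#####*
ply 4: #####/##### is terminal -1 (H); from ...#./.###. depth 6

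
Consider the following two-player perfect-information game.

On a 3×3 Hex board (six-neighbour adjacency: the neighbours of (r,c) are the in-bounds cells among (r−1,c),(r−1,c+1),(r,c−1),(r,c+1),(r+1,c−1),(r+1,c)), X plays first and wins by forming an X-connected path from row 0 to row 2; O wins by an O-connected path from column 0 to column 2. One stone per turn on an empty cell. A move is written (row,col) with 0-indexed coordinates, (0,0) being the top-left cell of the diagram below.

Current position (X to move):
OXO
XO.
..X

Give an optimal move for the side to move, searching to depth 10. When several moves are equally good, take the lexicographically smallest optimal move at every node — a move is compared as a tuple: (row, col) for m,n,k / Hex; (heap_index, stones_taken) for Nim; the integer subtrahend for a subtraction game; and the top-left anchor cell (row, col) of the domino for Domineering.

[OXO/XO./..X] X move#1: (1,2):-1/OXO/XOX/..X, (2,0):+1/OXO/XO./X.X*, (2,1):-1/OXO/XO./.XX
[OXO/XO./X.X] end (terminal -1, O#2); searched OXO/XO./..X to 10

X's best at [OXO/XO./..X]: (2,0)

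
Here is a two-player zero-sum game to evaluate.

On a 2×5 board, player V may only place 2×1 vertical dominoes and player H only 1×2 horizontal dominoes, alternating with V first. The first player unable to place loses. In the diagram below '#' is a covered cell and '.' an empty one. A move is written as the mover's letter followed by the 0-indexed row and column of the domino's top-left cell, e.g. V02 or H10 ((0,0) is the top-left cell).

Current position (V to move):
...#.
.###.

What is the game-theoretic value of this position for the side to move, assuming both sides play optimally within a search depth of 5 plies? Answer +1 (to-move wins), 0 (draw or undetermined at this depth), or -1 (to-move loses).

value(...#./.###., V) = +1

p1 V@[...#./.###.]: V00[#..#./####.]+1* V04[...##/.####]-1
p2 H@[#..#./####.]: H01[####./####.]-1*
p3 V@[####./####.]: V04[#####/#####]+1*
p4 H@[#####/#####] terminal -1; root [...#./.###.] d5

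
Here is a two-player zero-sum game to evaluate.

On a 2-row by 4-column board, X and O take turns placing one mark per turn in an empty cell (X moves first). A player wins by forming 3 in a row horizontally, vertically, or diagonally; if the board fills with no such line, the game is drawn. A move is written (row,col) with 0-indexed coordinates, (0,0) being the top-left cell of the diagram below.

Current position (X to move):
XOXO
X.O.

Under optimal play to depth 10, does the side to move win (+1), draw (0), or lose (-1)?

[XOXO/X.O.] X move#1: (1,1):+0/XOXO/XXO.*, (1,3):+0/XOXO/X.OX
[XOXO/XXO.] O move#2: (1,3):+0/XOXO/XXOO*
[XOXO/XXOO] end (terminal +0, X#3); searched XOXO/X.O. to 10

value(XOXO/X.O., X) = 0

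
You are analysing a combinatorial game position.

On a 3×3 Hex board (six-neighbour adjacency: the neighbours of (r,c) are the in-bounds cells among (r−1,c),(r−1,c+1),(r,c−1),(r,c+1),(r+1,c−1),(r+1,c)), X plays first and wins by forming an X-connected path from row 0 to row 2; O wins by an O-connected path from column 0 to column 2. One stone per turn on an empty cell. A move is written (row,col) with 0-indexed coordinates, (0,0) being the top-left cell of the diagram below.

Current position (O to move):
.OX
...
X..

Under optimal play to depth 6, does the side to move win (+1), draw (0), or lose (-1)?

p1 O@[.OX/.../X..]: (0,0)[OOX/.../X..]-1* (1,0)[.OX/O../X..]-1 (1,1)[.OX/.O./X..]-1 (1,2)[.OX/..O/X..]-1 (2,1)[.OX/.../XO.]-1 (2,2)[.OX/.../X.O]-1
p2 X@[OOX/.../X..]: (1,0)[OOX/X../X..]+1* (1,1)[OOX/.X./X..]+1 (1,2)[OOX/..X/X..]+1 (2,1)[OOX/.../XX.]+1 (2,2)[OOX/.../X.X]+1
p3 O@[OOX/X../X..]: (1,1)[OOX/XO./X..]-1* (1,2)[OOX/X.O/X..]-1 (2,1)[OOX/X../XO.]-1 (2,2)[OOX/X../X.O]-1
p4 X@[OOX/XO./X..]: (1,2)[OOX/XOX/X..]+1* (2,1)[OOX/XO./XX.]-1 (2,2)[OOX/XO./X.X]-1
p5 O@[OOX/XOX/X..]: (2,1)[OOX/XOX/XO.]-1* (2,2)[OOX/XOX/X.O]-1
p6 X@[OOX/XOX/XO.]: (2,2)[OOX/XOX/XOX]+1*
p7 O@[OOX/XOX/XOX] terminal -1; root [.OX/.../X..] d6

value(.OX/.../X.., O) = -1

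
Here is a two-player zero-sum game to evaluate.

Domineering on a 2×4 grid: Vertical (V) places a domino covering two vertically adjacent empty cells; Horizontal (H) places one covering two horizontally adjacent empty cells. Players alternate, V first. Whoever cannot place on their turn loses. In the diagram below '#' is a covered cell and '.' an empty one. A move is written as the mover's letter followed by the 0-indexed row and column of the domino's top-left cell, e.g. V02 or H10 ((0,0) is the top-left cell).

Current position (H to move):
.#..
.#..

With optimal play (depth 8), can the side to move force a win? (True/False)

p1 H@[.#../.#..]: H02[.###/.#..]+1* H12[.#../.###]+1
p2 V@[.###/.#..]: V00[####/##..]-1*
p3 H@[####/##..]: H12[####/####]+1*
p4 V@[####/####] terminal -1; root [.#../.#..] d8

H winning at [.#../.#..]: True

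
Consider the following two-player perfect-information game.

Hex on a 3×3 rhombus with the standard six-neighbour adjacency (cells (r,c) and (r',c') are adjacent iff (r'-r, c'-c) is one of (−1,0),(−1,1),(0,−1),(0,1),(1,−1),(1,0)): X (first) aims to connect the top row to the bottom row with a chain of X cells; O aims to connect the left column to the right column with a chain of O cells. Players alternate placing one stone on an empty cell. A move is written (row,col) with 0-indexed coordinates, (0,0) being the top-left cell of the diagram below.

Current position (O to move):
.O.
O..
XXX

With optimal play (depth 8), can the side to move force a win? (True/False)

O winning at [.O./O../XXX]: True

p1 O@[.O./O../XXX]: (0,0)[OO./O../XXX]-1 (0,2)[.OO/O../XXX]+1* (1,1)[.O./OO./XXX]+1 (1,2)[.O./O.O/XXX]+1
p2 X@[.OO/O../XXX] terminal -1; root [.O./O../XXX] d8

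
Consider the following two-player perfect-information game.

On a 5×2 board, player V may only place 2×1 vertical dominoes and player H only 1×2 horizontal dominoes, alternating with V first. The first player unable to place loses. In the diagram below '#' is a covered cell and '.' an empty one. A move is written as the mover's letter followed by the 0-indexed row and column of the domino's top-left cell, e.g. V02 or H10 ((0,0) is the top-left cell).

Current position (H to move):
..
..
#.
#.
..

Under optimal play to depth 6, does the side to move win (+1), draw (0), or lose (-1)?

value(../../#./#./.., H) = +1

p1 H@[../../#./#./..]: H00[##/../#./#./..]+1* H10[../##/#./#./..]+1 H40[../../#./#./##]-1
p2 V@[##/../#./#./..]: V11[##/.#/##/#./..]-1* V21[##/../##/##/..]-1 V31[##/../#./##/.#]-1
p3 H@[##/.#/##/#./..]: H40[##/.#/##/#./##]+1*
p4 V@[##/.#/##/#./##] terminal -1; root [../../#./#./..] d6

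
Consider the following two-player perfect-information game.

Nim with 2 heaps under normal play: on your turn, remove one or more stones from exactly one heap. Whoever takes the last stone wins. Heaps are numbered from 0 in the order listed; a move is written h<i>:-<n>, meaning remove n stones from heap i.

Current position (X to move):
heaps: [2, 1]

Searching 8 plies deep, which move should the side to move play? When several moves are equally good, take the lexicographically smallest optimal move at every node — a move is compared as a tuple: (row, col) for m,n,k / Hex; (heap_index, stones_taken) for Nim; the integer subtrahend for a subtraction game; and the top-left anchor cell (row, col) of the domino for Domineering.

X's best at [(2,1)]: h0:-1

p1 X@[(2,1)]: h0:-1[(1,1)]+1* h0:-2[(0,1)]-1 h1:-1[(2,0)]-1
p2 O@[(1,1)]: h0:-1[(0,1)]-1* h1:-1[(1,0)]-1
p3 X@[(0,1)]: h1:-1[(0,0)]+1*
p4 O@[(0,0)] terminal -1; root [(2,1)] d8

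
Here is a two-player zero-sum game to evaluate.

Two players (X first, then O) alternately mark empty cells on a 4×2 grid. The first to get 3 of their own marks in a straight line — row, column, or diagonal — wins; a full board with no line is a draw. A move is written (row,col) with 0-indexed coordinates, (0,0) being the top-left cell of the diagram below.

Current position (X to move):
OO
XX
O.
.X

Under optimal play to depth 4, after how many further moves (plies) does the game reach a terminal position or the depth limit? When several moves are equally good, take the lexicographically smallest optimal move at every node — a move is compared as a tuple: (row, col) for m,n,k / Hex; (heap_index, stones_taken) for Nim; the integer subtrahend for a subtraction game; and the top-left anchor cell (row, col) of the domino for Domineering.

PV length from [OO/XX/O./.X]: 1 ply

ply 1, X at OO/XX/O./.X | (2,1)=+1→OO/XX/OX/.X*; (3,0)=+0→OO/XX/O./XX
ply 2: OO/XX/OX/.X is terminal -1 (O); from OO/XX/O./.X depth 4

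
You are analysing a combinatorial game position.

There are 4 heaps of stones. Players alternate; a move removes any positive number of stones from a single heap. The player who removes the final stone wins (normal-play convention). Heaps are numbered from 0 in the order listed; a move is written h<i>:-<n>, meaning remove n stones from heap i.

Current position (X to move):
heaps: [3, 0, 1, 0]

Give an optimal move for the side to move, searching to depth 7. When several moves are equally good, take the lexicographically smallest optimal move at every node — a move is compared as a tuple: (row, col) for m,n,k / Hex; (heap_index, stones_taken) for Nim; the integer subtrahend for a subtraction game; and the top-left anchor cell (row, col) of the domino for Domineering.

[(3,0,1,0)] X move#1: h0:-1:-1/(2,0,1,0), h0:-2:+1/(1,0,1,0)*, h0:-3:-1/(0,0,1,0), h2:-1:-1/(3,0,0,0)
[(1,0,1,0)] O move#2: h0:-1:-1/(0,0,1,0)*, h2:-1:-1/(1,0,0,0)
[(0,0,1,0)] X move#3: h2:-1:+1/(0,0,0,0)*
[(0,0,0,0)] end (terminal -1, O#4); searched (3,0,1,0) to 7

X's best at [(3,0,1,0)]: h0:-2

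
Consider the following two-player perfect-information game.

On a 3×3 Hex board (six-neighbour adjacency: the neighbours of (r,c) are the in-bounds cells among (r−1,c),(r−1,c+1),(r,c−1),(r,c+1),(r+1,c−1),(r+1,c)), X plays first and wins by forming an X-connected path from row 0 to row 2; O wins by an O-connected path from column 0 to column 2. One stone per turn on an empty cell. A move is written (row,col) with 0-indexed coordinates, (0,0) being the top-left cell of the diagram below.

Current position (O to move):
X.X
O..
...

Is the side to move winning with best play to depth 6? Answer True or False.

O winning at [X.X/O../...]: True

p1 O@[X.X/O../...]: (0,1)[XOX/O../...]-1 (1,1)[X.X/OO./...]-1 (1,2)[X.X/O.O/...]-1 (2,0)[X.X/O../O..]-1 (2,1)[X.X/O../.O.]+1* (2,2)[X.X/O../..O]-1
p2 X@[X.X/O../.O.]: (0,1)[XXX/O../.O.]-1* (1,1)[X.X/OX./.O.]-1 (1,2)[X.X/O.X/.O.]-1 (2,0)[X.X/O../XO.]-1 (2,2)[X.X/O../.OX]-1
p3 O@[XXX/O../.O.]: (1,1)[XXX/OO./.O.]+1* (1,2)[XXX/O.O/.O.]+1 (2,0)[XXX/O../OO.]+1 (2,2)[XXX/O../.OO]+1
p4 X@[XXX/OO./.O.]: (1,2)[XXX/OOX/.O.]-1* (2,0)[XXX/OO./XO.]-1 (2,2)[XXX/OO./.OX]-1
p5 O@[XXX/OOX/.O.]: (2,0)[XXX/OOX/OO.]-1 (2,2)[XXX/OOX/.OO]+1*
p6 X@[XXX/OOX/.OO] terminal -1; root [X.X/O../...] d6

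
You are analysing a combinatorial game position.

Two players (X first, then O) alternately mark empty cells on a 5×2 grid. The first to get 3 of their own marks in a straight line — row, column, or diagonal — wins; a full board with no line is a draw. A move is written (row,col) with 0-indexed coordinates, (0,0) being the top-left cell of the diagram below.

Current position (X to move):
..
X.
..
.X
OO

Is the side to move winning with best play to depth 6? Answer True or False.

X winning at [../X./../.X/OO]: True

ply 1, X at ../X./../.X/OO | (0,0)=+0→X./X./../.X/OO; (0,1)=+0→.X/X./../.X/OO; (1,1)=+1→../XX/../.X/OO*; (2,0)=+1→../X./X./.X/OO; (2,1)=+1→../X./.X/.X/OO; (3,0)=+0→../X./../XX/OO
ply 2, O at ../XX/../.X/OO | (0,0)=-1→O./XX/../.X/OO*; (0,1)=-1→.O/XX/../.X/OO; (2,0)=-1→../XX/O./.X/OO; (2,1)=-1→../XX/.O/.X/OO; (3,0)=-1→../XX/../OX/OO
ply 3, X at O./XX/../.X/OO | (0,1)=+0→OX/XX/../.X/OO; (2,0)=+1→O./XX/X./.X/OO*; (2,1)=+1→O./XX/.X/.X/OO; (3,0)=+1→O./XX/../XX/OO
ply 4, O at O./XX/X./.X/OO | (0,1)=-1→OO/XX/X./.X/OO*; (2,1)=-1→O./XX/XO/.X/OO; (3,0)=-1→O./XX/X./OX/OO
ply 5, X at OO/XX/X./.X/OO | (2,1)=+1→OO/XX/XX/.X/OO*; (3,0)=+1→OO/XX/X./XX/OO
ply 6: OO/XX/XX/.X/OO is terminal -1 (O); from ../X./../.X/OO depth 6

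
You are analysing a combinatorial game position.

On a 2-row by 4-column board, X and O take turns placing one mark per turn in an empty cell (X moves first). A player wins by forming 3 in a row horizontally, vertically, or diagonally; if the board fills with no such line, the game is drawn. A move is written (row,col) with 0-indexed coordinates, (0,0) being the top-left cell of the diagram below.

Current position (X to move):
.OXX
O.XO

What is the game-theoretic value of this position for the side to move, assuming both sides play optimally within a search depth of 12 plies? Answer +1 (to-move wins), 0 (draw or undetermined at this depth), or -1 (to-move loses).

value(.OXX/O.XO, X) = 0

ply 1, X at .OXX/O.XO | (0,0)=+0→XOXX/O.XO*; (1,1)=+0→.OXX/OXXO
ply 2, O at XOXX/O.XO | (1,1)=+0→XOXX/OOXO*
ply 3: XOXX/OOXO is terminal +0 (X); from .OXX/O.XO depth 12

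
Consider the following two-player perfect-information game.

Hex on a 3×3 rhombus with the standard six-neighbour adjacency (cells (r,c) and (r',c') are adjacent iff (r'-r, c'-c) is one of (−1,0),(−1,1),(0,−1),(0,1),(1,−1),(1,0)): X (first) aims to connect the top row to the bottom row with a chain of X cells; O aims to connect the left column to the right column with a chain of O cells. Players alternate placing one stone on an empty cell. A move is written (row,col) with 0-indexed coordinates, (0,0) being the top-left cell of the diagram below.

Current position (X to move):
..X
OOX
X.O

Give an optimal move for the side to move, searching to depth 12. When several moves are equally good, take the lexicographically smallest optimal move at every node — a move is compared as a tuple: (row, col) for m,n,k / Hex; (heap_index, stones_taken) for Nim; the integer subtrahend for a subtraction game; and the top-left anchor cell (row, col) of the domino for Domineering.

p1 X@[..X/OOX/X.O]: (0,0)[X.X/OOX/X.O]-1 (0,1)[.XX/OOX/X.O]-1 (2,1)[..X/OOX/XXO]+1*
p2 O@[..X/OOX/XXO] terminal -1; root [..X/OOX/X.O] d12

X's best at [..X/OOX/X.O]: (2,1)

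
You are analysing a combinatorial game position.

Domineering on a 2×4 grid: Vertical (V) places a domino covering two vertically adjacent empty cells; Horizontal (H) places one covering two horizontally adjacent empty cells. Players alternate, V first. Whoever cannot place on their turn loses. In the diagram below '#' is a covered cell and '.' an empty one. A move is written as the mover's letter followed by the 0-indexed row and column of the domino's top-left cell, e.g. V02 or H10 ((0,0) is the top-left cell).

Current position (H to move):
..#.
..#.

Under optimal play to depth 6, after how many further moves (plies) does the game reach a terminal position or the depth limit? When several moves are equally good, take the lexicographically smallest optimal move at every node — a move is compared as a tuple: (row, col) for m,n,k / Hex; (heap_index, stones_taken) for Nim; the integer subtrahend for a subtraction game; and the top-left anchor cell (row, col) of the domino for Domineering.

PV length from [..#./..#.]: 3 plies

ply 1, H at ..#./..#. | H00=+1→###./..#.*; H10=+1→..#./###.
ply 2, V at ###./..#. | V03=-1→####/..##*
ply 3, H at ####/..## | H10=+1→####/####*
ply 4: ####/#### is terminal -1 (V); from ..#./..#. depth 6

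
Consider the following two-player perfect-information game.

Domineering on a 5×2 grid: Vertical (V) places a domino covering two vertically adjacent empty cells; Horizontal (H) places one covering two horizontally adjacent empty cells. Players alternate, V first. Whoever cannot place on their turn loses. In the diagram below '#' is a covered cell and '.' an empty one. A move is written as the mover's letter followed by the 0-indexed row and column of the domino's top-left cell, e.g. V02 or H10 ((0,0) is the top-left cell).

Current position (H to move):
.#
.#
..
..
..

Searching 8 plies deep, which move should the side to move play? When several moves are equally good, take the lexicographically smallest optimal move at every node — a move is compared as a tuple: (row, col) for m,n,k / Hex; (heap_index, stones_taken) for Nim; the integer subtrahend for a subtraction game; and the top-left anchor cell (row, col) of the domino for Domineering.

H's best at [.#/.#/../../..]: H30

p1 H@[.#/.#/../../..]: H20[.#/.#/##/../..]-1 H30[.#/.#/../##/..]+1* H40[.#/.#/../../##]-1
p2 V@[.#/.#/../##/..]: V00[##/##/../##/..]-1* V10[.#/##/#./##/..]-1
p3 H@[##/##/../##/..]: H20[##/##/##/##/..]+1* H40[##/##/../##/##]+1
p4 V@[##/##/##/##/..] terminal -1; root [.#/.#/../../..] d8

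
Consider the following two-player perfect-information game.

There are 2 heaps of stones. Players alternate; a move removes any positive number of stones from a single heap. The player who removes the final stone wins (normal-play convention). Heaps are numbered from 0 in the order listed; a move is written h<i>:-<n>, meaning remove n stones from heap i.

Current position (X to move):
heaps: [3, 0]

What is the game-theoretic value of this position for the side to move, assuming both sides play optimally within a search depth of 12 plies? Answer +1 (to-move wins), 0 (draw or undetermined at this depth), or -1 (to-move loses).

value((3,0), X) = +1

p1 X@[(3,0)]: h0:-1[(2,0)]-1 h0:-2[(1,0)]-1 h0:-3[(0,0)]+1*
p2 O@[(0,0)] terminal -1; root [(3,0)] d12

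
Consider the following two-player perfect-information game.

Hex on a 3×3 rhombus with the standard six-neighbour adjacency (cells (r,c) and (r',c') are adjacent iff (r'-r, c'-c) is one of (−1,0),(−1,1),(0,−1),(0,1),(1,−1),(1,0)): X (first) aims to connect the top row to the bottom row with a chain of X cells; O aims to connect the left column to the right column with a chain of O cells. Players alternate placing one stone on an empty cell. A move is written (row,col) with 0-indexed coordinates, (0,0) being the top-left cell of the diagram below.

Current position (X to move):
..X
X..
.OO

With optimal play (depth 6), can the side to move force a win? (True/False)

[..X/X../.OO] X move#1: (0,0):-1/X.X/X../.OO, (0,1):-1/.XX/X../.OO, (1,1):-1/..X/XX./.OO, (1,2):-1/..X/X.X/.OO, (2,0):+1/..X/X../XOO*
[..X/X../XOO] O move#2: (0,0):-1/O.X/X../XOO*, (0,1):-1/.OX/X../XOO, (1,1):-1/..X/XO./XOO, (1,2):-1/..X/X.O/XOO
[O.X/X../XOO] X move#3: (0,1):+1/OXX/X../XOO*, (1,1):+1/O.X/XX./XOO, (1,2):+1/O.X/X.X/XOO
[OXX/X../XOO] end (terminal -1, O#4); searched ..X/X../.OO to 6

X winning at [..X/X../.OO]: True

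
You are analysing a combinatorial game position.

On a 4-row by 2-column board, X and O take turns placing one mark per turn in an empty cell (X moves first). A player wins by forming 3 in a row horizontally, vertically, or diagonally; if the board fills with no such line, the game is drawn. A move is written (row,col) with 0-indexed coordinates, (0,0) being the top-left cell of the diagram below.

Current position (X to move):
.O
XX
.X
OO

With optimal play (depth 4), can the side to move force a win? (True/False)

X winning at [.O/XX/.X/OO]: False

ply 1, X at .O/XX/.X/OO | (0,0)=+0→XO/XX/.X/OO*; (2,0)=+0→.O/XX/XX/OO
ply 2, O at XO/XX/.X/OO | (2,0)=+0→XO/XX/OX/OO*
ply 3: XO/XX/OX/OO is terminal +0 (X); from .O/XX/.X/OO depth 4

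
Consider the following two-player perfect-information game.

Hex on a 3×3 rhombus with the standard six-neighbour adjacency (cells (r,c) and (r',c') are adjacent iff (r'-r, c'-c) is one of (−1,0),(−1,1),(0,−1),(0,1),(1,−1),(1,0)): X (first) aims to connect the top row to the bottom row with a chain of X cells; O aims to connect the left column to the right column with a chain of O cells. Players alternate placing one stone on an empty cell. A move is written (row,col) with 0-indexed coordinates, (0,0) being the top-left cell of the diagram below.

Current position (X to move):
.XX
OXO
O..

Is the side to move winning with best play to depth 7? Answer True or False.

X winning at [.XX/OXO/O..]: True

[.XX/OXO/O..] X move#1: (0,0):-1/XXX/OXO/O.., (2,1):+1/.XX/OXO/OX.*, (2,2):-1/.XX/OXO/O.X
[.XX/OXO/OX.] end (terminal -1, O#2); searched .XX/OXO/O.. to 7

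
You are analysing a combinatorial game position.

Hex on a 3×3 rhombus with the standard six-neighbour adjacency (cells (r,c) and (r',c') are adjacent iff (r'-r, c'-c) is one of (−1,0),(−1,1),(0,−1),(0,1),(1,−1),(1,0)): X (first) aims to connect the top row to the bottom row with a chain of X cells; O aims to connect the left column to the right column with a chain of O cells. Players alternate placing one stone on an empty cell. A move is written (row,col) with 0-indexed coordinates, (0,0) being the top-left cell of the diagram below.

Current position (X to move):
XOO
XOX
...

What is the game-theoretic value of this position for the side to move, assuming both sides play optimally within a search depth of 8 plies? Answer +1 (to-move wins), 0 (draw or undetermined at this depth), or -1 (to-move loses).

p1 X@[XOO/XOX/...]: (2,0)[XOO/XOX/X..]+1* (2,1)[XOO/XOX/.X.]-1 (2,2)[XOO/XOX/..X]-1
p2 O@[XOO/XOX/X..] terminal -1; root [XOO/XOX/...] d8

value(XOO/XOX/..., X) = +1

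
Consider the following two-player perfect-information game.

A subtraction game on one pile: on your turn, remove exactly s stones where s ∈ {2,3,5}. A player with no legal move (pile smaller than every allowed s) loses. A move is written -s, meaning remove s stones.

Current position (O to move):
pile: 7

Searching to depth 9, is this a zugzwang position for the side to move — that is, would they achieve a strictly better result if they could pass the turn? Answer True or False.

zugzwang(7, O) = True

p1 O@[7]: -2[5]-1* -3[4]-1 -5[2]-1
p2 X@[5]: -2[3]-1 -3[2]-1 -5[0]+1*
p3 O@[0] terminal -1; root [7] d9
if O skipped the turn, X would face:
~ p1 X@[7]: -2[5]-1* -3[4]-1 -5[2]-1
~ p2 O@[5]: -2[3]-1 -3[2]-1 -5[0]+1*
~ p3 X@[0] terminal -1; root [7] d9
compare (O): move=-1 vs pass=+1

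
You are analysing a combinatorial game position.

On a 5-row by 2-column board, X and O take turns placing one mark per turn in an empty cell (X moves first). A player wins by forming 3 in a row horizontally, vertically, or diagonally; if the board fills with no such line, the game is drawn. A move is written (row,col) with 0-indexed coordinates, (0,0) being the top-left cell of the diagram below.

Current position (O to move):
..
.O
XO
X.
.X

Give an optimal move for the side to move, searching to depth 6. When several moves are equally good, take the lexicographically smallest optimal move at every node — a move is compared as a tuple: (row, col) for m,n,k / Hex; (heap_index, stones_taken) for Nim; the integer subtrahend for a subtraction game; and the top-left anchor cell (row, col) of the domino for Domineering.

O's best at [../.O/XO/X./.X]: (0,1)

p1 O@[../.O/XO/X./.X]: (0,0)[O./.O/XO/X./.X]-1 (0,1)[.O/.O/XO/X./.X]+1* (1,0)[../OO/XO/X./.X]-1 (3,1)[../.O/XO/XO/.X]+1 (4,0)[../.O/XO/X./OX]-1
p2 X@[.O/.O/XO/X./.X] terminal -1; root [../.O/XO/X./.X] d6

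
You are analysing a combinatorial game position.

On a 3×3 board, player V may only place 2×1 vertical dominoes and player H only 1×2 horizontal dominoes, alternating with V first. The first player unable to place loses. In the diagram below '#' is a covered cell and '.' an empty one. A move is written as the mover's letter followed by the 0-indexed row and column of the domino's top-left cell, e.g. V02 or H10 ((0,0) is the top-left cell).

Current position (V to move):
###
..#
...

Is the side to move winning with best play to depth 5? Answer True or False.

[###/..#/...] V move#1: V10:-1/###/#.#/#.., V11:+1/###/.##/.#.*
[###/.##/.#.] end (terminal -1, H#2); searched ###/..#/... to 5

V winning at [###/..#/...]: True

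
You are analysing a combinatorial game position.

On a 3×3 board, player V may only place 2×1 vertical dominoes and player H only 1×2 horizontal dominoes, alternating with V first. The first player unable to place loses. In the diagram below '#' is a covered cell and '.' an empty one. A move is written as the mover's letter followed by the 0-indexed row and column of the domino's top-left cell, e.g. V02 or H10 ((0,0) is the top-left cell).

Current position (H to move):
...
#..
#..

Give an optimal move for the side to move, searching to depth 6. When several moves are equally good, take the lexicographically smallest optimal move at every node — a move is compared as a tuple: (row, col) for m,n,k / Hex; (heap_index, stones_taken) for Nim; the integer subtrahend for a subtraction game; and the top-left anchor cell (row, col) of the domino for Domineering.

p1 H@[.../#../#..]: H00[##./#../#..]-1 H01[.##/#../#..]-1 H11[.../###/#..]+1* H21[.../#../###]-1
p2 V@[.../###/#..] terminal -1; root [.../#../#..] d6

H's best at [.../#../#..]: H11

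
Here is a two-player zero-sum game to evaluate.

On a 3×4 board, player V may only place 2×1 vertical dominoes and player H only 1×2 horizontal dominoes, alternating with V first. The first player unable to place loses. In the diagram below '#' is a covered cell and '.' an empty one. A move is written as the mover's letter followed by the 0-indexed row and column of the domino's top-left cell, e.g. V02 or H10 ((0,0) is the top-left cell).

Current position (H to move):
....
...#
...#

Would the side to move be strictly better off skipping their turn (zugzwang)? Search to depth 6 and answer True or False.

p1 H@[..../...#/...#]: H00[##../...#/...#]-1 H01[.##./...#/...#]-1 H02[..##/...#/...#]-1 H10[..../##.#/...#]+1* H11[..../.###/...#]+1 H20[..../...#/##.#]-1 H21[..../...#/.###]-1
p2 V@[..../##.#/...#]: V02[..#./####/...#]-1* V12[..../####/..##]-1
p3 H@[..#./####/...#]: H00[###./####/...#]+1* H20[..#./####/##.#]+1 H21[..#./####/.###]+1
p4 V@[###./####/...#] terminal -1; root [..../...#/...#] d6
pass branch (V moves first from the same position):
  | p1 V@[..../...#/...#]: V00[#.../#..#/...#]-1 V01[.#../.#.#/...#]+1* V02[..#./..##/...#]-1 V10[..../#..#/#..#]-1 V11[..../.#.#/.#.#]+1 V12[..../..##/..##]-1
  | p2 H@[.#../.#.#/...#]: H02[.###/.#.#/...#]-1* H20[.#../.#.#/##.#]-1 H21[.#../.#.#/.###]-1
  | p3 V@[.###/.#.#/...#]: V00[####/##.#/...#]-1 V10[.###/##.#/#..#]-1 V12[.###/.###/..##]+1*
  | p4 H@[.###/.###/..##]: H20[.###/.###/####]-1*
  | p5 V@[.###/.###/####]: V00[####/####/####]+1*
  | p6 H@[####/####/####] terminal -1; root [..../...#/...#] d6
H moving scores +1; H passing scores -1

zugzwang(..../...#/...#, H) = False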